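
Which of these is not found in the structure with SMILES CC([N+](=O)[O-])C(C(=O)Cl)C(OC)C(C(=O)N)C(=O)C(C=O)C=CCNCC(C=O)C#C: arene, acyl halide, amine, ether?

arene

ether: present (CH(OCH3) — pendant –OCH3: C–O–C with sp³ C, no adjacent C=O → ether).
acyl halide: present (CH(COCl) — pendant –C(=O)X: carbonyl C bonded to C and halogen → acyl halide).
amine: present (CH2NHCH2 — C–N–C with sp³ carbons and no adjacent C=O → amine (secondary)).
arene: no segment matches this pattern.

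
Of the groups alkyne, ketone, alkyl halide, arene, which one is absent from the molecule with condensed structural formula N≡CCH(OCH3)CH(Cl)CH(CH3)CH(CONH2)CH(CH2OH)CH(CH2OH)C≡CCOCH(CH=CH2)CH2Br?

arene

alkyne: present (C≡C — C≡C triple bond → alkyne).
alkyl halide: present (CH(Cl) — halogen on an sp³ carbon → alkyl halide).
ketone: present (CO — –C(=O)– with carbon on both sides → ketone).
arene: no segment matches this pattern.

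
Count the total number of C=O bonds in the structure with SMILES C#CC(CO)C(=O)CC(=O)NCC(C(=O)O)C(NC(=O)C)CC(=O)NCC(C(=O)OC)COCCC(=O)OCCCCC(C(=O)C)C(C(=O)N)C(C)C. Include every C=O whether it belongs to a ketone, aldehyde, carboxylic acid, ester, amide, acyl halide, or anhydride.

9

CO: ketone, 1 C=O (running total 1).
CH2CONHCH2: amide, 1 C=O (running total 2).
CH(COOH): carboxylic acid, 1 C=O (running total 3).
CH(NHCOCH3): amide, 1 C=O (running total 4).
CH2CONHCH2: amide, 1 C=O (running total 5).
CH(COOCH3): ester, 1 C=O (running total 6).
CH2COOCH2: ester, 1 C=O (running total 7).
CH(COCH3): ketone, 1 C=O (running total 8).
CH(CONH2): amide, 1 C=O (running total 9).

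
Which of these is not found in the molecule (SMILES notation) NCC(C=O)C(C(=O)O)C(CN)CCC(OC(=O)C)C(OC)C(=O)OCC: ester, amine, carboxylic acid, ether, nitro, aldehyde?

ester: present (CH(OCOCH3) — pendant –OC(=O)CH3: an acyloxy group → ester).
amine: present (H2NCH2 — –NH2 on an sp³ carbon with no adjacent C=O → amine).
aldehyde: present (CH(CHO) — pendant –CHO: carbonyl C bonded to C and H → aldehyde).
ether: present (CH(OCH3) — pendant –OCH3: C–O–C with sp³ C, no adjacent C=O → ether).
carboxylic acid: present (CH(COOH) — pendant –COOH: carbonyl C bonded to C and –OH → carboxylic acid).
nitro: no segment matches this pattern.

nitro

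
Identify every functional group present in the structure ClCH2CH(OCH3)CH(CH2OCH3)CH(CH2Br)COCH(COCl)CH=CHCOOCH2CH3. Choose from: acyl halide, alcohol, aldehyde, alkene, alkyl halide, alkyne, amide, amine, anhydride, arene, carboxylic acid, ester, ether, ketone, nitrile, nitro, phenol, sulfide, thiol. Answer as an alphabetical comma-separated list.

acyl halide, alkene, alkyl halide, ester, ether, ketone

halogen on an sp³ carbon → alkyl halide.
pendant –OCH3: C–O–C with sp³ C, no adjacent C=O → ether.
pendant –CH2OCH3: C–O–C linkage → ether.
pendant –CH2X: halogen on sp³ carbon → alkyl halide.
–C(=O)– with carbon on both sides → ketone.
pendant –C(=O)X: carbonyl C bonded to C and halogen → acyl halide.
C=C double bond → alkene.
–C(=O)OCH2CH3: carbonyl C bonded to C and to –OEt → ester.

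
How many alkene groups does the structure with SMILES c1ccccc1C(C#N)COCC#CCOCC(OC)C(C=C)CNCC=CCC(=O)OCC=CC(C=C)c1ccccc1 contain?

4

C6H5– phenyl ring → arene.
pendant –C≡N: nitrile.
C–O–C with sp³ carbons on both sides and no adjacent C=O → ether.
C≡C triple bond → alkyne.
C–O–C with sp³ carbons on both sides and no adjacent C=O → ether.
pendant –OCH3: C–O–C with sp³ C, no adjacent C=O → ether.
pendant –CH=CH2: C=C double bond → alkene.
C–N–C with sp³ carbons and no adjacent C=O → amine (secondary).
C=C double bond → alkene.
–C(=O)–O–C with C on the carbonyl side → ester.
C=C double bond → alkene.
pendant –CH=CH2: C=C double bond → alkene.
–C6H5 phenyl ring → arene.
Alkene appears at: CH(CH=CH2), CH=CH, CH=CH, CH(CH=CH2) → 4.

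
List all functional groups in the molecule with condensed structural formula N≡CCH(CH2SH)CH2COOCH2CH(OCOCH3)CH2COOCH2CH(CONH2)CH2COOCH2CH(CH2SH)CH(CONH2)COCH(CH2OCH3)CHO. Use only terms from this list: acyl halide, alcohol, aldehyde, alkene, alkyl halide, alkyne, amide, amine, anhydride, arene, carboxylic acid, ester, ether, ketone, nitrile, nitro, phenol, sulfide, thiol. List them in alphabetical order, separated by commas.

Taking each segment in turn:
  N≡C: N≡C–: carbon triple-bonded to nitrogen → nitrile.
  CH(CH2SH): pendant –CH2SH → thiol.
  CH2COOCH2: –C(=O)–O–C with C on the carbonyl side → ester.
  CH(OCOCH3): pendant –OC(=O)CH3: an acyloxy group → ester.
  CH2COOCH2: –C(=O)–O–C with C on the carbonyl side → ester.
  CH(CONH2): pendant –CONH2: carbonyl C bonded to C and N → amide.
  CH2COOCH2: –C(=O)–O–C with C on the carbonyl side → ester.
  CH(CH2SH): pendant –CH2SH → thiol.
  CH(CONH2): pendant –CONH2: carbonyl C bonded to C and N → amide.
  CO: –C(=O)– with carbon on both sides → ketone.
  CH(CH2OCH3): pendant –CH2OCH3: C–O–C linkage → ether.
  CHO: terminal –CHO: carbonyl C bonded to H and C → aldehyde.

aldehyde, amide, ester, ether, ketone, nitrile, thiol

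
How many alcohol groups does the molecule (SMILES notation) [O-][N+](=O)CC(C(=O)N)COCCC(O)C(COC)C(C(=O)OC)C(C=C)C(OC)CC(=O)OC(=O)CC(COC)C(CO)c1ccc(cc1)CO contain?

3

Working along the chain:
  O2NCH2: –NO2 on carbon → nitro group.
  CH(CONH2): pendant –CONH2: carbonyl C bonded to C and N → amide.
  CH2OCH2: C–O–C with sp³ carbons on both sides and no adjacent C=O → ether.
  CH(OH): –OH on an sp³ carbon → alcohol (secondary).
  CH(CH2OCH3): pendant –CH2OCH3: C–O–C linkage → ether.
  CH(COOCH3): pendant –COOCH3: carbonyl C bonded to C and –OCH3 → ester.
  CH(CH=CH2): pendant –CH=CH2: C=C double bond → alkene.
  CH(OCH3): pendant –OCH3: C–O–C with sp³ C, no adjacent C=O → ether.
  CH2CO-O-COCH2: two acyl groups sharing one oxygen, –C(=O)–O–C(=O)– → anhydride.
  CH(CH2OCH3): pendant –CH2OCH3: C–O–C linkage → ether.
  CH(CH2OH): pendant –CH2OH on an sp³ backbone C → alcohol.
  C6H4: para-disubstituted benzene ring → arene.
  CH2OH: –OH on an sp³ carbon → alcohol.
Alcohol appears at: CH(OH), CH(CH2OH), CH2OH → 3.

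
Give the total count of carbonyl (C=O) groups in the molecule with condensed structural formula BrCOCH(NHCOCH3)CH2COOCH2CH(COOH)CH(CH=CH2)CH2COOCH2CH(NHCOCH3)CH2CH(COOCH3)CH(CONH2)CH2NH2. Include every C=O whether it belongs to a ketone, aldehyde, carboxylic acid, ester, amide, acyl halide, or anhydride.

BrCO: acyl halide, 1 C=O (running total 1).
CH(NHCOCH3): amide, 1 C=O (running total 2).
CH2COOCH2: ester, 1 C=O (running total 3).
CH(COOH): carboxylic acid, 1 C=O (running total 4).
CH2COOCH2: ester, 1 C=O (running total 5).
CH(NHCOCH3): amide, 1 C=O (running total 6).
CH(COOCH3): ester, 1 C=O (running total 7).
CH(CONH2): amide, 1 C=O (running total 8).

8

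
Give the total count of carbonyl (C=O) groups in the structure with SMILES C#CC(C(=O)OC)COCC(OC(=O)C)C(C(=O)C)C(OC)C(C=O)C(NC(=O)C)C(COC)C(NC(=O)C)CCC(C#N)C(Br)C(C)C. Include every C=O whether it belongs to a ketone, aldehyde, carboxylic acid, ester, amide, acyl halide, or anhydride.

6

CH(COOCH3): ester, 1 C=O (running total 1).
CH(OCOCH3): ester, 1 C=O (running total 2).
CH(COCH3): ketone, 1 C=O (running total 3).
CH(CHO): aldehyde, 1 C=O (running total 4).
CH(NHCOCH3): amide, 1 C=O (running total 5).
CH(NHCOCH3): amide, 1 C=O (running total 6).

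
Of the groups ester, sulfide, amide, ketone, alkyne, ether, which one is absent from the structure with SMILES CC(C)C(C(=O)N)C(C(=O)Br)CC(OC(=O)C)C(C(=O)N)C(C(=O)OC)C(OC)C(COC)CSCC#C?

amide: present (CH(CONH2) — pendant –CONH2: carbonyl C bonded to C and N → amide).
ether: present (CH(OCH3) — pendant –OCH3: C–O–C with sp³ C, no adjacent C=O → ether).
ester: present (CH(OCOCH3) — pendant –OC(=O)CH3: an acyloxy group → ester).
sulfide: present (CH2SCH2 — C–S–C linkage → sulfide (thioether)).
alkyne: present (C≡CH — C≡C triple bond → alkyne).
ketone: absent. In each of CH(OCOCH3) and CH(COOCH3), the C=O is bonded to an –O–C group, which defines an ester, not a ketone. In CH(CONH2), the C=O is bonded to nitrogen, which defines an amide, not a ketone. In CH(COBr), the C=O is bonded to a halogen, which defines an acyl halide, not a ketone.

ketone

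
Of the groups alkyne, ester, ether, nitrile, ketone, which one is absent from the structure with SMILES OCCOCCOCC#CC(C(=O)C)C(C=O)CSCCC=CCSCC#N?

ester

ketone: present (CH(COCH3) — pendant –COCH3: carbonyl C bonded to two carbons → ketone).
ether: present (CH2OCH2 — C–O–C with sp³ carbons on both sides and no adjacent C=O → ether).
alkyne: present (C≡C — C≡C triple bond → alkyne).
nitrile: present (CN — –C≡N: carbon triple-bonded to nitrogen → nitrile).
ester: no segment matches this pattern.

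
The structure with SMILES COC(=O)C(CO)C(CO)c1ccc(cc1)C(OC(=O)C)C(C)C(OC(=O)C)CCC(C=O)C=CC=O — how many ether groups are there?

0

CH3O–C(=O)–: carbonyl C bonded to C and to –OCH3 → ester (not ketone + ether).
pendant –CH2OH on an sp³ backbone C → alcohol.
pendant –CH2OH on an sp³ backbone C → alcohol.
para-disubstituted benzene ring → arene.
pendant –OC(=O)CH3: an acyloxy group → ester.
pendant –OC(=O)CH3: an acyloxy group → ester.
pendant –CHO: carbonyl C bonded to C and H → aldehyde.
C=C double bond → alkene.
terminal –CHO: carbonyl C bonded to H and C → aldehyde.
No segment is a ether: CH3OOC is ester, not ether; CH(CH2OH) is alcohol, not ether; CH(CH2OH) is alcohol, not ether. → 0.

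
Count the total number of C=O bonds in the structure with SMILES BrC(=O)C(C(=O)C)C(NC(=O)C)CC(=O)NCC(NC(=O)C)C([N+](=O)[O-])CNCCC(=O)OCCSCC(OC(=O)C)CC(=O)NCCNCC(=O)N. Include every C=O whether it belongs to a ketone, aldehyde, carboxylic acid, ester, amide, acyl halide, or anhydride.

BrCO: acyl halide, 1 C=O (running total 1).
CH(COCH3): ketone, 1 C=O (running total 2).
CH(NHCOCH3): amide, 1 C=O (running total 3).
CH2CONHCH2: amide, 1 C=O (running total 4).
CH(NHCOCH3): amide, 1 C=O (running total 5).
CH2COOCH2: ester, 1 C=O (running total 6).
CH(OCOCH3): ester, 1 C=O (running total 7).
CH2CONHCH2: amide, 1 C=O (running total 8).
CONH2: amide, 1 C=O (running total 9).

9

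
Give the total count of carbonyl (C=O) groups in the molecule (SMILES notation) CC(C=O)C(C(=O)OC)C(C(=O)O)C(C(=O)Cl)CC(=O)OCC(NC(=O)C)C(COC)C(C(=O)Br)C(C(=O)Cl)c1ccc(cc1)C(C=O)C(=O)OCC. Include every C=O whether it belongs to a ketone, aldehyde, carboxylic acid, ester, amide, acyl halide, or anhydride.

CH(CHO): aldehyde, 1 C=O (running total 1).
CH(COOCH3): ester, 1 C=O (running total 2).
CH(COOH): carboxylic acid, 1 C=O (running total 3).
CH(COCl): acyl halide, 1 C=O (running total 4).
CH2COOCH2: ester, 1 C=O (running total 5).
CH(NHCOCH3): amide, 1 C=O (running total 6).
CH(COBr): acyl halide, 1 C=O (running total 7).
CH(COCl): acyl halide, 1 C=O (running total 8).
CH(CHO): aldehyde, 1 C=O (running total 9).
COOCH2CH3: ester, 1 C=O (running total 10).

10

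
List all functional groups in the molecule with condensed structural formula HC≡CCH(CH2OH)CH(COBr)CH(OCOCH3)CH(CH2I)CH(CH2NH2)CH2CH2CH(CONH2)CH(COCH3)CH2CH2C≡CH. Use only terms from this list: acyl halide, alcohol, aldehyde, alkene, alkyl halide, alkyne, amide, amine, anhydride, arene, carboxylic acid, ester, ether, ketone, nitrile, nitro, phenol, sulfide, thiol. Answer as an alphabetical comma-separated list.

acyl halide, alcohol, alkyl halide, alkyne, amide, amine, ester, ketone

Taking each segment in turn:
  HC≡C: C≡C triple bond → alkyne.
  CH(CH2OH): pendant –CH2OH on an sp³ backbone C → alcohol.
  CH(COBr): pendant –C(=O)X: carbonyl C bonded to C and halogen → acyl halide.
  CH(OCOCH3): pendant –OC(=O)CH3: an acyloxy group → ester.
  CH(CH2I): pendant –CH2X: halogen on sp³ carbon → alkyl halide.
  CH(CH2NH2): pendant –CH2NH2: N on sp³ C, no adjacent C=O → amine.
  CH(CONH2): pendant –CONH2: carbonyl C bonded to C and N → amide.
  CH(COCH3): pendant –COCH3: carbonyl C bonded to two carbons → ketone.
  C≡CH: C≡C triple bond → alkyne.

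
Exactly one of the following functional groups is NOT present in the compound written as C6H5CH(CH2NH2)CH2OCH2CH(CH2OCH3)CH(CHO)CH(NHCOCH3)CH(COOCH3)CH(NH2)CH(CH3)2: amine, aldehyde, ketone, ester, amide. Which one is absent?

ketone

amide: present (CH(NHCOCH3) — pendant –NHC(=O)CH3: N bonded to a carbonyl → amide (not amine)).
aldehyde: present (CH(CHO) — pendant –CHO: carbonyl C bonded to C and H → aldehyde).
ester: present (CH(COOCH3) — pendant –COOCH3: carbonyl C bonded to C and –OCH3 → ester).
amine: present (CH(CH2NH2) — pendant –CH2NH2: N on sp³ C, no adjacent C=O → amine).
ketone: absent. In CH(COOCH3), the C=O is bonded to an –O–C group, which defines an ester, not a ketone. In CH(NHCOCH3), the C=O is bonded to nitrogen, which defines an amide, not a ketone. In CH(CHO), the carbonyl carbon carries an H, so it is an aldehyde, not a ketone.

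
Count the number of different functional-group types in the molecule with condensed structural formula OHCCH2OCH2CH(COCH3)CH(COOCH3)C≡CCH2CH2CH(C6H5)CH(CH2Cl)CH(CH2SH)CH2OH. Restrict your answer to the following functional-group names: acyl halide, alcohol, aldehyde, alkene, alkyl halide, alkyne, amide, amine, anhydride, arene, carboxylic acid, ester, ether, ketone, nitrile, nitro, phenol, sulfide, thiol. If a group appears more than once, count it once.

9

terminal –CHO: carbonyl C bonded to H and C → aldehyde.
C–O–C with sp³ carbons on both sides and no adjacent C=O → ether.
pendant –COCH3: carbonyl C bonded to two carbons → ketone.
pendant –COOCH3: carbonyl C bonded to C and –OCH3 → ester.
C≡C triple bond → alkyne.
pendant –C6H5: benzene ring → arene.
pendant –CH2X: halogen on sp³ carbon → alkyl halide.
pendant –CH2SH → thiol.
–OH on an sp³ carbon → alcohol.
Distinct types present: alcohol, aldehyde, alkyl halide, alkyne, arene, ester, ether, ketone, thiol.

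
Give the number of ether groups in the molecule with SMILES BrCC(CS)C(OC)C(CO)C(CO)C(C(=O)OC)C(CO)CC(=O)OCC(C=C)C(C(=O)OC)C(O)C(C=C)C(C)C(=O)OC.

1

Taking each segment in turn:
  BrCH2: halogen on an sp³ carbon → alkyl halide.
  CH(CH2SH): pendant –CH2SH → thiol.
  CH(OCH3): pendant –OCH3: C–O–C with sp³ C, no adjacent C=O → ether.
  CH(CH2OH): pendant –CH2OH on an sp³ backbone C → alcohol.
  CH(CH2OH): pendant –CH2OH on an sp³ backbone C → alcohol.
  CH(COOCH3): pendant –COOCH3: carbonyl C bonded to C and –OCH3 → ester.
  CH(CH2OH): pendant –CH2OH on an sp³ backbone C → alcohol.
  CH2COOCH2: –C(=O)–O–C with C on the carbonyl side → ester.
  CH(CH=CH2): pendant –CH=CH2: C=C double bond → alkene.
  CH(COOCH3): pendant –COOCH3: carbonyl C bonded to C and –OCH3 → ester.
  CH(OH): –OH on an sp³ carbon → alcohol (secondary).
  CH(CH=CH2): pendant –CH=CH2: C=C double bond → alkene.
  COOCH3: –C(=O)OCH3: carbonyl C bonded to C and to –OCH3 → ester (not ketone + ether).
Ether appears at: CH(OCH3) → 1.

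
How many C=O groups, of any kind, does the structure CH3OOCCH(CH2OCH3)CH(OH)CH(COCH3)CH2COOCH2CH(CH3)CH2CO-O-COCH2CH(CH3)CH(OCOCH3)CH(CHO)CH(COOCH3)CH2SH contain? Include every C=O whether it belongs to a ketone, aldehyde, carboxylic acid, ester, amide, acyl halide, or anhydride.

8

CH3OOC: ester, 1 C=O (running total 1).
CH(COCH3): ketone, 1 C=O (running total 2).
CH2COOCH2: ester, 1 C=O (running total 3).
CH2CO-O-COCH2: anhydride, 2 C=O (running total 5).
CH(OCOCH3): ester, 1 C=O (running total 6).
CH(CHO): aldehyde, 1 C=O (running total 7).
CH(COOCH3): ester, 1 C=O (running total 8).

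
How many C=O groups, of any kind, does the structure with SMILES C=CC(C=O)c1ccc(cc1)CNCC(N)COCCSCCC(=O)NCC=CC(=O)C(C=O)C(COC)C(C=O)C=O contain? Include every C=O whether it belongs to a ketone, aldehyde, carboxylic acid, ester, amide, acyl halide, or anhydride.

6

CH(CHO): aldehyde, 1 C=O (running total 1).
CH2CONHCH2: amide, 1 C=O (running total 2).
CO: ketone, 1 C=O (running total 3).
CH(CHO): aldehyde, 1 C=O (running total 4).
CH(CHO): aldehyde, 1 C=O (running total 5).
CHO: aldehyde, 1 C=O (running total 6).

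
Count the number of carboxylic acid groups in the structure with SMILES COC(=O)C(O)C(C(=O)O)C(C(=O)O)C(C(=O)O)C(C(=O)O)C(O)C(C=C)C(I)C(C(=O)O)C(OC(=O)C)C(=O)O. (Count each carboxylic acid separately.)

6

Taking each segment in turn:
  CH3OOC: CH3O–C(=O)–: carbonyl C bonded to C and to –OCH3 → ester (not ketone + ether).
  CH(OH): –OH on an sp³ carbon → alcohol (secondary).
  CH(COOH): pendant –COOH: carbonyl C bonded to C and –OH → carboxylic acid.
  CH(COOH): pendant –COOH: carbonyl C bonded to C and –OH → carboxylic acid.
  CH(COOH): pendant –COOH: carbonyl C bonded to C and –OH → carboxylic acid.
  CH(COOH): pendant –COOH: carbonyl C bonded to C and –OH → carboxylic acid.
  CH(OH): –OH on an sp³ carbon → alcohol (secondary).
  CH(CH=CH2): pendant –CH=CH2: C=C double bond → alkene.
  CH(I): halogen on an sp³ carbon → alkyl halide.
  CH(COOH): pendant –COOH: carbonyl C bonded to C and –OH → carboxylic acid.
  CH(OCOCH3): pendant –OC(=O)CH3: an acyloxy group → ester.
  COOH: –COOH: carbonyl C bonded to –OH and C → carboxylic acid (the –OH is not a separate alcohol).
Carboxylic acid appears at: CH(COOH), CH(COOH), CH(COOH), CH(COOH), CH(COOH), COOH → 6.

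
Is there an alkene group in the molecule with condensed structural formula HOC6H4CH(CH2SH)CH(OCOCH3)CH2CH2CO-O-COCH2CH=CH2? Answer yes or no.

–OH attached directly to an aromatic ring → phenol (not alcohol); the ring itself is an arene.
pendant –CH2SH → thiol.
pendant –OC(=O)CH3: an acyloxy group → ester.
two acyl groups sharing one oxygen, –C(=O)–O–C(=O)– → anhydride.
C=C double bond → alkene.
The CH=CH2 segment supplies the alkene: C=C double bond → alkene.

yes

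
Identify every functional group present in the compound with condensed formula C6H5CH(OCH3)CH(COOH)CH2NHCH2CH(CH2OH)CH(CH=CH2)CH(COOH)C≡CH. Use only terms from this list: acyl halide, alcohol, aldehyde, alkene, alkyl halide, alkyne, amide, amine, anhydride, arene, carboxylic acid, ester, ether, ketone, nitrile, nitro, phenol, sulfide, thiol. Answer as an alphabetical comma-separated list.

alcohol, alkene, alkyne, amine, arene, carboxylic acid, ether

C6H5– phenyl ring → arene.
pendant –OCH3: C–O–C with sp³ C, no adjacent C=O → ether.
pendant –COOH: carbonyl C bonded to C and –OH → carboxylic acid.
C–N–C with sp³ carbons and no adjacent C=O → amine (secondary).
pendant –CH2OH on an sp³ backbone C → alcohol.
pendant –CH=CH2: C=C double bond → alkene.
pendant –COOH: carbonyl C bonded to C and –OH → carboxylic acid.
C≡C triple bond → alkyne.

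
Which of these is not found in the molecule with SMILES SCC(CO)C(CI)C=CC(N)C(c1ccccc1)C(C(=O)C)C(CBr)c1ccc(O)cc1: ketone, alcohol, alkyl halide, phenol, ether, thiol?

ether

alkyl halide: present (CH(CH2I) — pendant –CH2X: halogen on sp³ carbon → alkyl halide).
phenol: present (C6H4OH — –OH attached directly to an aromatic ring → phenol (not alcohol); the ring itself is an arene).
ketone: present (CH(COCH3) — pendant –COCH3: carbonyl C bonded to two carbons → ketone).
thiol: present (HSCH2 — –SH on an sp³ carbon → thiol).
alcohol: present (CH(CH2OH) — pendant –CH2OH on an sp³ backbone C → alcohol).
ether: no segment matches this pattern.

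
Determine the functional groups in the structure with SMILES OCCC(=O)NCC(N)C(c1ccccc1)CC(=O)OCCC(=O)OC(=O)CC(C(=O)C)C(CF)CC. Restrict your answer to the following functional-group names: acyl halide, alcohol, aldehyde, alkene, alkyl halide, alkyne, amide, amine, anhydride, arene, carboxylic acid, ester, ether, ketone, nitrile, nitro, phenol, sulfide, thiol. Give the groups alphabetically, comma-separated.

HO– on an sp³ carbon → alcohol.
–C(=O)–N– linkage → amide (the N is not an amine).
–NH2 on an sp³ carbon with no adjacent C=O → amine.
pendant –C6H5: benzene ring → arene.
–C(=O)–O–C with C on the carbonyl side → ester.
two acyl groups sharing one oxygen, –C(=O)–O–C(=O)– → anhydride.
pendant –COCH3: carbonyl C bonded to two carbons → ketone.
pendant –CH2X: halogen on sp³ carbon → alkyl halide.

alcohol, alkyl halide, amide, amine, anhydride, arene, ester, ketone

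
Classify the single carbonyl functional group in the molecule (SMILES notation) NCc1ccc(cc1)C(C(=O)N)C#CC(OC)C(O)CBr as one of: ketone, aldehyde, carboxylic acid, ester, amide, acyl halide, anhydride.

amide

The carbonyl is in the CH(CONH2) segment: pendant –CONH2: carbonyl C bonded to C and N → amide.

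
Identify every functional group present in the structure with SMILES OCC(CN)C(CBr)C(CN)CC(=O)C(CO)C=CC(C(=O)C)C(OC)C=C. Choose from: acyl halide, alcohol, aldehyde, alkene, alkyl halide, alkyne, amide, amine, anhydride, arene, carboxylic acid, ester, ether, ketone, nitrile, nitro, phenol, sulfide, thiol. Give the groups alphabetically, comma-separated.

alcohol, alkene, alkyl halide, amine, ether, ketone

Working along the chain:
  HOCH2: HO– on an sp³ carbon → alcohol.
  CH(CH2NH2): pendant –CH2NH2: N on sp³ C, no adjacent C=O → amine.
  CH(CH2Br): pendant –CH2X: halogen on sp³ carbon → alkyl halide.
  CH(CH2NH2): pendant –CH2NH2: N on sp³ C, no adjacent C=O → amine.
  CO: –C(=O)– with carbon on both sides → ketone.
  CH(CH2OH): pendant –CH2OH on an sp³ backbone C → alcohol.
  CH=CH: C=C double bond → alkene.
  CH(COCH3): pendant –COCH3: carbonyl C bonded to two carbons → ketone.
  CH(OCH3): pendant –OCH3: C–O–C with sp³ C, no adjacent C=O → ether.
  CH=CH2: C=C double bond → alkene.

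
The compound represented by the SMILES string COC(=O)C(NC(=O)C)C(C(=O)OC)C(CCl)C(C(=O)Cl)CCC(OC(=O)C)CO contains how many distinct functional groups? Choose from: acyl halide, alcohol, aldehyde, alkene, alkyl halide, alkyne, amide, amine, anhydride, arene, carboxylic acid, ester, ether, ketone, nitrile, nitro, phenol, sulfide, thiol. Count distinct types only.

CH3O–C(=O)–: carbonyl C bonded to C and to –OCH3 → ester (not ketone + ether).
pendant –NHC(=O)CH3: N bonded to a carbonyl → amide (not amine).
pendant –COOCH3: carbonyl C bonded to C and –OCH3 → ester.
pendant –CH2X: halogen on sp³ carbon → alkyl halide.
pendant –C(=O)X: carbonyl C bonded to C and halogen → acyl halide.
pendant –OC(=O)CH3: an acyloxy group → ester.
–OH on an sp³ carbon → alcohol.
Distinct types present: acyl halide, alcohol, alkyl halide, amide, ester.

5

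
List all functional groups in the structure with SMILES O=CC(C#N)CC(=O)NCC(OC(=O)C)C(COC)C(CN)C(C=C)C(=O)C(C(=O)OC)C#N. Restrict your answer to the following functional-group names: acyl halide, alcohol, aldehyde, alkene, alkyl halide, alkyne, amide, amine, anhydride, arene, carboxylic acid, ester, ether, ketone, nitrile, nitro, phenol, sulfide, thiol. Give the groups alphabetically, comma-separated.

terminal –CHO: carbonyl C bonded to H and C → aldehyde.
pendant –C≡N: nitrile.
–C(=O)–N– linkage → amide (the N is not an amine).
pendant –OC(=O)CH3: an acyloxy group → ester.
pendant –CH2OCH3: C–O–C linkage → ether.
pendant –CH2NH2: N on sp³ C, no adjacent C=O → amine.
pendant –CH=CH2: C=C double bond → alkene.
–C(=O)– with carbon on both sides → ketone.
pendant –COOCH3: carbonyl C bonded to C and –OCH3 → ester.
–C≡N: carbon triple-bonded to nitrogen → nitrile.

aldehyde, alkene, amide, amine, ester, ether, ketone, nitrile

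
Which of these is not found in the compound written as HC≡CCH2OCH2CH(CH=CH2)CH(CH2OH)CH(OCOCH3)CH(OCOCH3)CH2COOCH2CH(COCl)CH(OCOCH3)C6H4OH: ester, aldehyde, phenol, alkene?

aldehyde

alkene: present (CH(CH=CH2) — pendant –CH=CH2: C=C double bond → alkene).
ester: present (CH(OCOCH3) — pendant –OC(=O)CH3: an acyloxy group → ester).
phenol: present (C6H4OH — –OH attached directly to an aromatic ring → phenol (not alcohol); the ring itself is an arene).
aldehyde: no segment matches this pattern.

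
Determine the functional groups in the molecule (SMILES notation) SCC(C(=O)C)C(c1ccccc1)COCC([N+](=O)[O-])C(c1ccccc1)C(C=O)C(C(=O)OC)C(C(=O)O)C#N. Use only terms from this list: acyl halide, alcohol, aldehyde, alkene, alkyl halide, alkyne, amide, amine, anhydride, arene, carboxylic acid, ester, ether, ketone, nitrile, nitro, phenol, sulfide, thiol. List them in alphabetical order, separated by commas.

Taking each segment in turn:
  HSCH2: –SH on an sp³ carbon → thiol.
  CH(COCH3): pendant –COCH3: carbonyl C bonded to two carbons → ketone.
  CH(C6H5): pendant –C6H5: benzene ring → arene.
  CH2OCH2: C–O–C with sp³ carbons on both sides and no adjacent C=O → ether.
  CH(NO2): –NO2 on an sp³ carbon → nitro (the N=O is not a carbonyl).
  CH(C6H5): pendant –C6H5: benzene ring → arene.
  CH(CHO): pendant –CHO: carbonyl C bonded to C and H → aldehyde.
  CH(COOCH3): pendant –COOCH3: carbonyl C bonded to C and –OCH3 → ester.
  CH(COOH): pendant –COOH: carbonyl C bonded to C and –OH → carboxylic acid.
  CN: –C≡N: carbon triple-bonded to nitrogen → nitrile.

aldehyde, arene, carboxylic acid, ester, ether, ketone, nitrile, nitro, thiol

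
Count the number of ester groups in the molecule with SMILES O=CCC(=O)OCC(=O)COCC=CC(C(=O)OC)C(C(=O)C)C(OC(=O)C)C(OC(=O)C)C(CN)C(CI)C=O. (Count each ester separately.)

terminal –CHO: carbonyl C bonded to H and C → aldehyde.
–C(=O)–O–C with C on the carbonyl side → ester.
–C(=O)– with carbon on both sides → ketone.
C–O–C with sp³ carbons on both sides and no adjacent C=O → ether.
C=C double bond → alkene.
pendant –COOCH3: carbonyl C bonded to C and –OCH3 → ester.
pendant –COCH3: carbonyl C bonded to two carbons → ketone.
pendant –OC(=O)CH3: an acyloxy group → ester.
pendant –OC(=O)CH3: an acyloxy group → ester.
pendant –CH2NH2: N on sp³ C, no adjacent C=O → amine.
pendant –CH2X: halogen on sp³ carbon → alkyl halide.
terminal –CHO: carbonyl C bonded to H and C → aldehyde.
Ester appears at: CH2COOCH2, CH(COOCH3), CH(OCOCH3), CH(OCOCH3) → 4.

4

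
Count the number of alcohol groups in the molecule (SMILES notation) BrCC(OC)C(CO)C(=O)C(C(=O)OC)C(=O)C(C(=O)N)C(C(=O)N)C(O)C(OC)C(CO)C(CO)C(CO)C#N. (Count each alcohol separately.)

5

halogen on an sp³ carbon → alkyl halide.
pendant –OCH3: C–O–C with sp³ C, no adjacent C=O → ether.
pendant –CH2OH on an sp³ backbone C → alcohol.
–C(=O)– with carbon on both sides → ketone.
pendant –COOCH3: carbonyl C bonded to C and –OCH3 → ester.
–C(=O)– with carbon on both sides → ketone.
pendant –CONH2: carbonyl C bonded to C and N → amide.
pendant –CONH2: carbonyl C bonded to C and N → amide.
–OH on an sp³ carbon → alcohol (secondary).
pendant –OCH3: C–O–C with sp³ C, no adjacent C=O → ether.
pendant –CH2OH on an sp³ backbone C → alcohol.
pendant –CH2OH on an sp³ backbone C → alcohol.
pendant –CH2OH on an sp³ backbone C → alcohol.
–C≡N: carbon triple-bonded to nitrogen → nitrile.
Alcohol appears at: CH(CH2OH), CH(OH), CH(CH2OH), CH(CH2OH), CH(CH2OH) → 5.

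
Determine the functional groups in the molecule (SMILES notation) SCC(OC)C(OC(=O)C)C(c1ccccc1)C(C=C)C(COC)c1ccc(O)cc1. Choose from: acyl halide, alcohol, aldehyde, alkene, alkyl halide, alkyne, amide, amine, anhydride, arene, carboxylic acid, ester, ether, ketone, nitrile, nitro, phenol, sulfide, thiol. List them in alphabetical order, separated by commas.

alkene, arene, ester, ether, phenol, thiol

–SH on an sp³ carbon → thiol.
pendant –OCH3: C–O–C with sp³ C, no adjacent C=O → ether.
pendant –OC(=O)CH3: an acyloxy group → ester.
pendant –C6H5: benzene ring → arene.
pendant –CH=CH2: C=C double bond → alkene.
pendant –CH2OCH3: C–O–C linkage → ether.
–OH attached directly to an aromatic ring → phenol (not alcohol); the ring itself is an arene.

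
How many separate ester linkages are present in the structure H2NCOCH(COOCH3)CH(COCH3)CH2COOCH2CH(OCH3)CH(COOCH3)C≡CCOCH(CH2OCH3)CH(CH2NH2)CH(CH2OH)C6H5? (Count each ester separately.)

Reading the structure from left to right:
  H2NCO: –C(=O)NH2: carbonyl C bonded to C and to N → amide (the N is not a separate amine).
  CH(COOCH3): pendant –COOCH3: carbonyl C bonded to C and –OCH3 → ester.
  CH(COCH3): pendant –COCH3: carbonyl C bonded to two carbons → ketone.
  CH2COOCH2: –C(=O)–O–C with C on the carbonyl side → ester.
  CH(OCH3): pendant –OCH3: C–O–C with sp³ C, no adjacent C=O → ether.
  CH(COOCH3): pendant –COOCH3: carbonyl C bonded to C and –OCH3 → ester.
  C≡C: C≡C triple bond → alkyne.
  CO: –C(=O)– with carbon on both sides → ketone.
  CH(CH2OCH3): pendant –CH2OCH3: C–O–C linkage → ether.
  CH(CH2NH2): pendant –CH2NH2: N on sp³ C, no adjacent C=O → amine.
  CH(CH2OH): pendant –CH2OH on an sp³ backbone C → alcohol.
  C6H5: –C6H5 phenyl ring → arene.
Ester appears at: CH(COOCH3), CH2COOCH2, CH(COOCH3) → 3.

3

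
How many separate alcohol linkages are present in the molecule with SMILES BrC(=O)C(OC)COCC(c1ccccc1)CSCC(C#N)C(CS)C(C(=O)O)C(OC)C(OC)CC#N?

0

–C(=O)Br: carbonyl C bonded to C and to a halogen → acyl halide (not alkyl halide).
pendant –OCH3: C–O–C with sp³ C, no adjacent C=O → ether.
C–O–C with sp³ carbons on both sides and no adjacent C=O → ether.
pendant –C6H5: benzene ring → arene.
C–S–C linkage → sulfide (thioether).
pendant –C≡N: nitrile.
pendant –CH2SH → thiol.
pendant –COOH: carbonyl C bonded to C and –OH → carboxylic acid.
pendant –OCH3: C–O–C with sp³ C, no adjacent C=O → ether.
pendant –OCH3: C–O–C with sp³ C, no adjacent C=O → ether.
–C≡N: carbon triple-bonded to nitrogen → nitrile.
No segment is a alcohol: CH(OCH3) is ether, not alcohol; CH2OCH2 is ether, not alcohol; CH(CH2SH) is thiol, not alcohol. → 0.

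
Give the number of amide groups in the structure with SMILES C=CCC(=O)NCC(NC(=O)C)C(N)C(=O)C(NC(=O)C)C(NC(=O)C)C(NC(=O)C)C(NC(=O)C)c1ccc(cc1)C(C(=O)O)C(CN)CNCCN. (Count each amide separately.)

6

C=C double bond → alkene.
–C(=O)–N– linkage → amide (the N is not an amine).
pendant –NHC(=O)CH3: N bonded to a carbonyl → amide (not amine).
–NH2 on an sp³ carbon with no adjacent C=O → amine.
–C(=O)– with carbon on both sides → ketone.
pendant –NHC(=O)CH3: N bonded to a carbonyl → amide (not amine).
pendant –NHC(=O)CH3: N bonded to a carbonyl → amide (not amine).
pendant –NHC(=O)CH3: N bonded to a carbonyl → amide (not amine).
pendant –NHC(=O)CH3: N bonded to a carbonyl → amide (not amine).
para-disubstituted benzene ring → arene.
pendant –COOH: carbonyl C bonded to C and –OH → carboxylic acid.
pendant –CH2NH2: N on sp³ C, no adjacent C=O → amine.
C–N–C with sp³ carbons and no adjacent C=O → amine (secondary).
–NH2 on an sp³ carbon with no adjacent C=O → amine.
Amide appears at: CH2CONHCH2, CH(NHCOCH3), CH(NHCOCH3), CH(NHCOCH3), CH(NHCOCH3), CH(NHCOCH3) → 6.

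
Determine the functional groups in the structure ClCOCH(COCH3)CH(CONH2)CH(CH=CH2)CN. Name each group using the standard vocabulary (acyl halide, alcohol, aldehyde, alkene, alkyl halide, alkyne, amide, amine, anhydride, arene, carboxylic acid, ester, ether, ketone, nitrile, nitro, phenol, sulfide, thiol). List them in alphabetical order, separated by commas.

–C(=O)Cl: carbonyl C bonded to C and to a halogen → acyl halide (not alkyl halide).
pendant –COCH3: carbonyl C bonded to two carbons → ketone.
pendant –CONH2: carbonyl C bonded to C and N → amide.
pendant –CH=CH2: C=C double bond → alkene.
–C≡N: carbon triple-bonded to nitrogen → nitrile.

acyl halide, alkene, amide, ketone, nitrile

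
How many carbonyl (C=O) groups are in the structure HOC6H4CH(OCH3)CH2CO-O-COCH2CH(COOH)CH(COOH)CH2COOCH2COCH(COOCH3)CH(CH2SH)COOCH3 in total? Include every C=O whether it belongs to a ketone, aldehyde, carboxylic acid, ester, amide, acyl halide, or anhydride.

8

CH2CO-O-COCH2: anhydride, 2 C=O (running total 2).
CH(COOH): carboxylic acid, 1 C=O (running total 3).
CH(COOH): carboxylic acid, 1 C=O (running total 4).
CH2COOCH2: ester, 1 C=O (running total 5).
CO: ketone, 1 C=O (running total 6).
CH(COOCH3): ester, 1 C=O (running total 7).
COOCH3: ester, 1 C=O (running total 8).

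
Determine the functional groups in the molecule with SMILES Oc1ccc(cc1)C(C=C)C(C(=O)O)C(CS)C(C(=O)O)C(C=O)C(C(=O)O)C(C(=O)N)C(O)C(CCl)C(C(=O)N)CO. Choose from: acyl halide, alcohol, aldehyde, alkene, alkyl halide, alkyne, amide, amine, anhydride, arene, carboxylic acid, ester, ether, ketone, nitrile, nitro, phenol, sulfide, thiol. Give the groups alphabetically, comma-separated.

Reading the structure from left to right:
  HOC6H4: –OH attached directly to an aromatic ring → phenol (not alcohol); the ring itself is an arene.
  CH(CH=CH2): pendant –CH=CH2: C=C double bond → alkene.
  CH(COOH): pendant –COOH: carbonyl C bonded to C and –OH → carboxylic acid.
  CH(CH2SH): pendant –CH2SH → thiol.
  CH(COOH): pendant –COOH: carbonyl C bonded to C and –OH → carboxylic acid.
  CH(CHO): pendant –CHO: carbonyl C bonded to C and H → aldehyde.
  CH(COOH): pendant –COOH: carbonyl C bonded to C and –OH → carboxylic acid.
  CH(CONH2): pendant –CONH2: carbonyl C bonded to C and N → amide.
  CH(OH): –OH on an sp³ carbon → alcohol (secondary).
  CH(CH2Cl): pendant –CH2X: halogen on sp³ carbon → alkyl halide.
  CH(CONH2): pendant –CONH2: carbonyl C bonded to C and N → amide.
  CH2OH: –OH on an sp³ carbon → alcohol.

alcohol, aldehyde, alkene, alkyl halide, amide, arene, carboxylic acid, phenol, thiol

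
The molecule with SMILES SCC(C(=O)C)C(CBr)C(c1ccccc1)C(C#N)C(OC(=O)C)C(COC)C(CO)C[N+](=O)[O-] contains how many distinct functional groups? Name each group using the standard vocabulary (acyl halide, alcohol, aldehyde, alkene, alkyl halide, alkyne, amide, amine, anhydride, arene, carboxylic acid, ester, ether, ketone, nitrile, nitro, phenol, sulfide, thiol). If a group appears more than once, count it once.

Working along the chain:
  HSCH2: –SH on an sp³ carbon → thiol.
  CH(COCH3): pendant –COCH3: carbonyl C bonded to two carbons → ketone.
  CH(CH2Br): pendant –CH2X: halogen on sp³ carbon → alkyl halide.
  CH(C6H5): pendant –C6H5: benzene ring → arene.
  CH(CN): pendant –C≡N: nitrile.
  CH(OCOCH3): pendant –OC(=O)CH3: an acyloxy group → ester.
  CH(CH2OCH3): pendant –CH2OCH3: C–O–C linkage → ether.
  CH(CH2OH): pendant –CH2OH on an sp³ backbone C → alcohol.
  CH2NO2: –NO2 on carbon → nitro group.
Distinct types present: alcohol, alkyl halide, arene, ester, ether, ketone, nitrile, nitro, thiol.

9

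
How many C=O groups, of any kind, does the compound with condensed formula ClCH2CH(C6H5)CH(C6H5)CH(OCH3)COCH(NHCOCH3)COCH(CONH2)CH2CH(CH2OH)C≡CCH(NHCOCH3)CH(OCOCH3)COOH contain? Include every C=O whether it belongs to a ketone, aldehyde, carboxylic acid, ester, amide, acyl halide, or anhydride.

CO: ketone, 1 C=O (running total 1).
CH(NHCOCH3): amide, 1 C=O (running total 2).
CO: ketone, 1 C=O (running total 3).
CH(CONH2): amide, 1 C=O (running total 4).
CH(NHCOCH3): amide, 1 C=O (running total 5).
CH(OCOCH3): ester, 1 C=O (running total 6).
COOH: carboxylic acid, 1 C=O (running total 7).

7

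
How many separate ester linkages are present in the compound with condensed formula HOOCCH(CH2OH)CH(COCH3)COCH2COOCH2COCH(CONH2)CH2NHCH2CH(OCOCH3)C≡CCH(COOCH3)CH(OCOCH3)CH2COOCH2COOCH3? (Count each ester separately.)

Reading the structure from left to right:
  HOOC: –COOH: carbonyl C bonded to –OH and C → carboxylic acid (the –OH is not a separate alcohol).
  CH(CH2OH): pendant –CH2OH on an sp³ backbone C → alcohol.
  CH(COCH3): pendant –COCH3: carbonyl C bonded to two carbons → ketone.
  CO: –C(=O)– with carbon on both sides → ketone.
  CH2COOCH2: –C(=O)–O–C with C on the carbonyl side → ester.
  CO: –C(=O)– with carbon on both sides → ketone.
  CH(CONH2): pendant –CONH2: carbonyl C bonded to C and N → amide.
  CH2NHCH2: C–N–C with sp³ carbons and no adjacent C=O → amine (secondary).
  CH(OCOCH3): pendant –OC(=O)CH3: an acyloxy group → ester.
  C≡C: C≡C triple bond → alkyne.
  CH(COOCH3): pendant –COOCH3: carbonyl C bonded to C and –OCH3 → ester.
  CH(OCOCH3): pendant –OC(=O)CH3: an acyloxy group → ester.
  CH2COOCH2: –C(=O)–O–C with C on the carbonyl side → ester.
  COOCH3: –C(=O)OCH3: carbonyl C bonded to C and to –OCH3 → ester (not ketone + ether).
Ester appears at: CH2COOCH2, CH(OCOCH3), CH(COOCH3), CH(OCOCH3), CH2COOCH2, COOCH3 → 6.

6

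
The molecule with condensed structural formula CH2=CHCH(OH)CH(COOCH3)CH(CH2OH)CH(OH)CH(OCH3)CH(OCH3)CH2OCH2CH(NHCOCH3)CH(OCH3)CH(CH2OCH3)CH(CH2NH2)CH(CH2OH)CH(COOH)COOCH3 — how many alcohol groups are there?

4

C=C double bond → alkene.
–OH on an sp³ carbon → alcohol (secondary).
pendant –COOCH3: carbonyl C bonded to C and –OCH3 → ester.
pendant –CH2OH on an sp³ backbone C → alcohol.
–OH on an sp³ carbon → alcohol (secondary).
pendant –OCH3: C–O–C with sp³ C, no adjacent C=O → ether.
pendant –OCH3: C–O–C with sp³ C, no adjacent C=O → ether.
C–O–C with sp³ carbons on both sides and no adjacent C=O → ether.
pendant –NHC(=O)CH3: N bonded to a carbonyl → amide (not amine).
pendant –OCH3: C–O–C with sp³ C, no adjacent C=O → ether.
pendant –CH2OCH3: C–O–C linkage → ether.
pendant –CH2NH2: N on sp³ C, no adjacent C=O → amine.
pendant –CH2OH on an sp³ backbone C → alcohol.
pendant –COOH: carbonyl C bonded to C and –OH → carboxylic acid.
–C(=O)OCH3: carbonyl C bonded to C and to –OCH3 → ester (not ketone + ether).
Alcohol appears at: CH(OH), CH(CH2OH), CH(OH), CH(CH2OH) → 4.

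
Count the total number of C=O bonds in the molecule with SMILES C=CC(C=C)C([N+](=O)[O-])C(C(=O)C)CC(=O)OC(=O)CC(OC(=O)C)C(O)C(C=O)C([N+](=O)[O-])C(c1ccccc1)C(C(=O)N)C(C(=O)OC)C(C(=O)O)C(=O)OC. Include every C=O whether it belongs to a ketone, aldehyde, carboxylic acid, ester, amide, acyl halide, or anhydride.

9

CH(COCH3): ketone, 1 C=O (running total 1).
CH2CO-O-COCH2: anhydride, 2 C=O (running total 3).
CH(OCOCH3): ester, 1 C=O (running total 4).
CH(CHO): aldehyde, 1 C=O (running total 5).
CH(CONH2): amide, 1 C=O (running total 6).
CH(COOCH3): ester, 1 C=O (running total 7).
CH(COOH): carboxylic acid, 1 C=O (running total 8).
COOCH3: ester, 1 C=O (running total 9).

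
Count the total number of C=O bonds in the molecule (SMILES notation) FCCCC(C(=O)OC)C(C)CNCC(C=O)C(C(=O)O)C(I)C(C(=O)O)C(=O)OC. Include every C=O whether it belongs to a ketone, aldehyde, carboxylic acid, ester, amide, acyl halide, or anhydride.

CH(COOCH3): ester, 1 C=O (running total 1).
CH(CHO): aldehyde, 1 C=O (running total 2).
CH(COOH): carboxylic acid, 1 C=O (running total 3).
CH(COOH): carboxylic acid, 1 C=O (running total 4).
COOCH3: ester, 1 C=O (running total 5).

5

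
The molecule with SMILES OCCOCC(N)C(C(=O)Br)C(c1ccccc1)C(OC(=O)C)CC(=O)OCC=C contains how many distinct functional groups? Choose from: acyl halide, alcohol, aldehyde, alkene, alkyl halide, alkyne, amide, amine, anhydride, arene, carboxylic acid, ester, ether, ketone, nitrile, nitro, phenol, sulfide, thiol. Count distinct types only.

Reading the structure from left to right:
  HOCH2: HO– on an sp³ carbon → alcohol.
  CH2OCH2: C–O–C with sp³ carbons on both sides and no adjacent C=O → ether.
  CH(NH2): –NH2 on an sp³ carbon with no adjacent C=O → amine.
  CH(COBr): pendant –C(=O)X: carbonyl C bonded to C and halogen → acyl halide.
  CH(C6H5): pendant –C6H5: benzene ring → arene.
  CH(OCOCH3): pendant –OC(=O)CH3: an acyloxy group → ester.
  CH2COOCH2: –C(=O)–O–C with C on the carbonyl side → ester.
  CH=CH2: C=C double bond → alkene.
Distinct types present: acyl halide, alcohol, alkene, amine, arene, ester, ether.

7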